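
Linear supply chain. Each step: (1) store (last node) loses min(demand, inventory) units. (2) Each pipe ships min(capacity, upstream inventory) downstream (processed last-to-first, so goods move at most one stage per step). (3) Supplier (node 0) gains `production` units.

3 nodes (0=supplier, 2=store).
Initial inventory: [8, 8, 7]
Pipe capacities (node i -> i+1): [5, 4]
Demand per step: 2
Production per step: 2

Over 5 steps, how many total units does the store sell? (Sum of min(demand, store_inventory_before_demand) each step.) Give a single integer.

Step 1: sold=2 (running total=2) -> [5 9 9]
Step 2: sold=2 (running total=4) -> [2 10 11]
Step 3: sold=2 (running total=6) -> [2 8 13]
Step 4: sold=2 (running total=8) -> [2 6 15]
Step 5: sold=2 (running total=10) -> [2 4 17]

Answer: 10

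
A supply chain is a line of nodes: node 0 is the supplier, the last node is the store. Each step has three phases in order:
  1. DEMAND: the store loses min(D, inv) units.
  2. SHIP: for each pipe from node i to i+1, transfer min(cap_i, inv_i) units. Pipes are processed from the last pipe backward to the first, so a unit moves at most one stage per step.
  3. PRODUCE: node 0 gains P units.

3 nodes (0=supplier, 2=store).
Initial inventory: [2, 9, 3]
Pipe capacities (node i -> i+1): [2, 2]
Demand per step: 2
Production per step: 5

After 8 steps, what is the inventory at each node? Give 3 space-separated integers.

Step 1: demand=2,sold=2 ship[1->2]=2 ship[0->1]=2 prod=5 -> inv=[5 9 3]
Step 2: demand=2,sold=2 ship[1->2]=2 ship[0->1]=2 prod=5 -> inv=[8 9 3]
Step 3: demand=2,sold=2 ship[1->2]=2 ship[0->1]=2 prod=5 -> inv=[11 9 3]
Step 4: demand=2,sold=2 ship[1->2]=2 ship[0->1]=2 prod=5 -> inv=[14 9 3]
Step 5: demand=2,sold=2 ship[1->2]=2 ship[0->1]=2 prod=5 -> inv=[17 9 3]
Step 6: demand=2,sold=2 ship[1->2]=2 ship[0->1]=2 prod=5 -> inv=[20 9 3]
Step 7: demand=2,sold=2 ship[1->2]=2 ship[0->1]=2 prod=5 -> inv=[23 9 3]
Step 8: demand=2,sold=2 ship[1->2]=2 ship[0->1]=2 prod=5 -> inv=[26 9 3]

26 9 3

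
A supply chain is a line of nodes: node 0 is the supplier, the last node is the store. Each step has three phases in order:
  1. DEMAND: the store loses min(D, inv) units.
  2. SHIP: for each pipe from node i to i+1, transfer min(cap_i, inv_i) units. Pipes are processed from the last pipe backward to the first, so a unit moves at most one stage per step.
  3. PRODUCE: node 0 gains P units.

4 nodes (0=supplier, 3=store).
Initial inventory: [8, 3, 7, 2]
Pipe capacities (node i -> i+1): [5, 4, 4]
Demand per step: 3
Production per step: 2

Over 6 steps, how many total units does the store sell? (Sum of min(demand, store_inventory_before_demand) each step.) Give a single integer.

Answer: 17

Derivation:
Step 1: sold=2 (running total=2) -> [5 5 6 4]
Step 2: sold=3 (running total=5) -> [2 6 6 5]
Step 3: sold=3 (running total=8) -> [2 4 6 6]
Step 4: sold=3 (running total=11) -> [2 2 6 7]
Step 5: sold=3 (running total=14) -> [2 2 4 8]
Step 6: sold=3 (running total=17) -> [2 2 2 9]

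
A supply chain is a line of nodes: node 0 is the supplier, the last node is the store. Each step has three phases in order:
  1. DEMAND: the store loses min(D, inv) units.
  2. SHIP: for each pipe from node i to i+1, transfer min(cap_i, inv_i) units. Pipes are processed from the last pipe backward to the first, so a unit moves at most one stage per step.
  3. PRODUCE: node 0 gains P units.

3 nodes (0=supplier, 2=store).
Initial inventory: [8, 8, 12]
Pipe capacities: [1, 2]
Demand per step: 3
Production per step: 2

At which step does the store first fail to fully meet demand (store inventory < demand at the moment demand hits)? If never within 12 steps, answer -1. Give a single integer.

Step 1: demand=3,sold=3 ship[1->2]=2 ship[0->1]=1 prod=2 -> [9 7 11]
Step 2: demand=3,sold=3 ship[1->2]=2 ship[0->1]=1 prod=2 -> [10 6 10]
Step 3: demand=3,sold=3 ship[1->2]=2 ship[0->1]=1 prod=2 -> [11 5 9]
Step 4: demand=3,sold=3 ship[1->2]=2 ship[0->1]=1 prod=2 -> [12 4 8]
Step 5: demand=3,sold=3 ship[1->2]=2 ship[0->1]=1 prod=2 -> [13 3 7]
Step 6: demand=3,sold=3 ship[1->2]=2 ship[0->1]=1 prod=2 -> [14 2 6]
Step 7: demand=3,sold=3 ship[1->2]=2 ship[0->1]=1 prod=2 -> [15 1 5]
Step 8: demand=3,sold=3 ship[1->2]=1 ship[0->1]=1 prod=2 -> [16 1 3]
Step 9: demand=3,sold=3 ship[1->2]=1 ship[0->1]=1 prod=2 -> [17 1 1]
Step 10: demand=3,sold=1 ship[1->2]=1 ship[0->1]=1 prod=2 -> [18 1 1]
Step 11: demand=3,sold=1 ship[1->2]=1 ship[0->1]=1 prod=2 -> [19 1 1]
Step 12: demand=3,sold=1 ship[1->2]=1 ship[0->1]=1 prod=2 -> [20 1 1]
First stockout at step 10

10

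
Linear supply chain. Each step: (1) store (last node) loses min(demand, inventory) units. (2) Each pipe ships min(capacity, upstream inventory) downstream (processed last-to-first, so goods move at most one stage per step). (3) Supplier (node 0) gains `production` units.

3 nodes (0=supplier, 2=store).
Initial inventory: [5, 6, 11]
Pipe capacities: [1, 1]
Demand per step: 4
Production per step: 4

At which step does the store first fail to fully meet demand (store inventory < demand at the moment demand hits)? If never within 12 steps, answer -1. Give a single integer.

Step 1: demand=4,sold=4 ship[1->2]=1 ship[0->1]=1 prod=4 -> [8 6 8]
Step 2: demand=4,sold=4 ship[1->2]=1 ship[0->1]=1 prod=4 -> [11 6 5]
Step 3: demand=4,sold=4 ship[1->2]=1 ship[0->1]=1 prod=4 -> [14 6 2]
Step 4: demand=4,sold=2 ship[1->2]=1 ship[0->1]=1 prod=4 -> [17 6 1]
Step 5: demand=4,sold=1 ship[1->2]=1 ship[0->1]=1 prod=4 -> [20 6 1]
Step 6: demand=4,sold=1 ship[1->2]=1 ship[0->1]=1 prod=4 -> [23 6 1]
Step 7: demand=4,sold=1 ship[1->2]=1 ship[0->1]=1 prod=4 -> [26 6 1]
Step 8: demand=4,sold=1 ship[1->2]=1 ship[0->1]=1 prod=4 -> [29 6 1]
Step 9: demand=4,sold=1 ship[1->2]=1 ship[0->1]=1 prod=4 -> [32 6 1]
Step 10: demand=4,sold=1 ship[1->2]=1 ship[0->1]=1 prod=4 -> [35 6 1]
Step 11: demand=4,sold=1 ship[1->2]=1 ship[0->1]=1 prod=4 -> [38 6 1]
Step 12: demand=4,sold=1 ship[1->2]=1 ship[0->1]=1 prod=4 -> [41 6 1]
First stockout at step 4

4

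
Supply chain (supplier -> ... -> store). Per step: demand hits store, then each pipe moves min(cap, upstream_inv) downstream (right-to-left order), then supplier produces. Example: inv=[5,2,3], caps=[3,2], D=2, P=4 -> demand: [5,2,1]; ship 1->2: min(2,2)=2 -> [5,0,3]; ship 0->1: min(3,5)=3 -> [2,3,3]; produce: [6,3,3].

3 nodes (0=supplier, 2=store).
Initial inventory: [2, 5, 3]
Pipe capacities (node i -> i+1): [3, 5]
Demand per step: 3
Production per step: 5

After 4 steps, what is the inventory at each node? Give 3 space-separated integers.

Step 1: demand=3,sold=3 ship[1->2]=5 ship[0->1]=2 prod=5 -> inv=[5 2 5]
Step 2: demand=3,sold=3 ship[1->2]=2 ship[0->1]=3 prod=5 -> inv=[7 3 4]
Step 3: demand=3,sold=3 ship[1->2]=3 ship[0->1]=3 prod=5 -> inv=[9 3 4]
Step 4: demand=3,sold=3 ship[1->2]=3 ship[0->1]=3 prod=5 -> inv=[11 3 4]

11 3 4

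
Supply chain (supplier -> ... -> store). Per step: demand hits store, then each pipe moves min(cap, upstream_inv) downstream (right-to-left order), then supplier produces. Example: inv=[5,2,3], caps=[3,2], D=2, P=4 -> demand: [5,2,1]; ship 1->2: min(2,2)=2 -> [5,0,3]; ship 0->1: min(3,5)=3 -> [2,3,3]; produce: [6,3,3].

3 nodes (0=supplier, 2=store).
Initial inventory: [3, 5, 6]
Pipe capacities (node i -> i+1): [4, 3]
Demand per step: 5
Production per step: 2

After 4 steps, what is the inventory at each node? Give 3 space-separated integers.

Step 1: demand=5,sold=5 ship[1->2]=3 ship[0->1]=3 prod=2 -> inv=[2 5 4]
Step 2: demand=5,sold=4 ship[1->2]=3 ship[0->1]=2 prod=2 -> inv=[2 4 3]
Step 3: demand=5,sold=3 ship[1->2]=3 ship[0->1]=2 prod=2 -> inv=[2 3 3]
Step 4: demand=5,sold=3 ship[1->2]=3 ship[0->1]=2 prod=2 -> inv=[2 2 3]

2 2 3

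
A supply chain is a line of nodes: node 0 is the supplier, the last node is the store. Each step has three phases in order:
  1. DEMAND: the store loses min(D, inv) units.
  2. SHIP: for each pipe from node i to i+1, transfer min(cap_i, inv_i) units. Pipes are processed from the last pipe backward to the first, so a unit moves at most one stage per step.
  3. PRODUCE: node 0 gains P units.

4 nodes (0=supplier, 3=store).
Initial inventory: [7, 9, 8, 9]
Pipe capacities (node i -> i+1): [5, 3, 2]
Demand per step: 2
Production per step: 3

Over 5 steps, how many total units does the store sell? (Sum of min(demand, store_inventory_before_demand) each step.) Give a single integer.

Step 1: sold=2 (running total=2) -> [5 11 9 9]
Step 2: sold=2 (running total=4) -> [3 13 10 9]
Step 3: sold=2 (running total=6) -> [3 13 11 9]
Step 4: sold=2 (running total=8) -> [3 13 12 9]
Step 5: sold=2 (running total=10) -> [3 13 13 9]

Answer: 10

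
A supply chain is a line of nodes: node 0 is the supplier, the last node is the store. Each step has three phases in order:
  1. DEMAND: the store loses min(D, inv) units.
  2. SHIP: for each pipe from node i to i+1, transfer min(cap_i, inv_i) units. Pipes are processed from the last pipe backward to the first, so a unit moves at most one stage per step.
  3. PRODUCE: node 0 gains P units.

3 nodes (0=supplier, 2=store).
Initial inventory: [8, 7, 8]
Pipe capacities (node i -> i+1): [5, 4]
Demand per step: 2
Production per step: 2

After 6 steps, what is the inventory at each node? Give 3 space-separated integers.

Step 1: demand=2,sold=2 ship[1->2]=4 ship[0->1]=5 prod=2 -> inv=[5 8 10]
Step 2: demand=2,sold=2 ship[1->2]=4 ship[0->1]=5 prod=2 -> inv=[2 9 12]
Step 3: demand=2,sold=2 ship[1->2]=4 ship[0->1]=2 prod=2 -> inv=[2 7 14]
Step 4: demand=2,sold=2 ship[1->2]=4 ship[0->1]=2 prod=2 -> inv=[2 5 16]
Step 5: demand=2,sold=2 ship[1->2]=4 ship[0->1]=2 prod=2 -> inv=[2 3 18]
Step 6: demand=2,sold=2 ship[1->2]=3 ship[0->1]=2 prod=2 -> inv=[2 2 19]

2 2 19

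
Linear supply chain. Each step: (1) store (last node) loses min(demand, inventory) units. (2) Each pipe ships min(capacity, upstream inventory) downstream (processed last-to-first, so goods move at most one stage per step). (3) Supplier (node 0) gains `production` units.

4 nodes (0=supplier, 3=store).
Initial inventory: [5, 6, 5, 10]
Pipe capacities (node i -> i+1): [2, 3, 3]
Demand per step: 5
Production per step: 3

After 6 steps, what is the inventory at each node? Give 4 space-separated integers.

Step 1: demand=5,sold=5 ship[2->3]=3 ship[1->2]=3 ship[0->1]=2 prod=3 -> inv=[6 5 5 8]
Step 2: demand=5,sold=5 ship[2->3]=3 ship[1->2]=3 ship[0->1]=2 prod=3 -> inv=[7 4 5 6]
Step 3: demand=5,sold=5 ship[2->3]=3 ship[1->2]=3 ship[0->1]=2 prod=3 -> inv=[8 3 5 4]
Step 4: demand=5,sold=4 ship[2->3]=3 ship[1->2]=3 ship[0->1]=2 prod=3 -> inv=[9 2 5 3]
Step 5: demand=5,sold=3 ship[2->3]=3 ship[1->2]=2 ship[0->1]=2 prod=3 -> inv=[10 2 4 3]
Step 6: demand=5,sold=3 ship[2->3]=3 ship[1->2]=2 ship[0->1]=2 prod=3 -> inv=[11 2 3 3]

11 2 3 3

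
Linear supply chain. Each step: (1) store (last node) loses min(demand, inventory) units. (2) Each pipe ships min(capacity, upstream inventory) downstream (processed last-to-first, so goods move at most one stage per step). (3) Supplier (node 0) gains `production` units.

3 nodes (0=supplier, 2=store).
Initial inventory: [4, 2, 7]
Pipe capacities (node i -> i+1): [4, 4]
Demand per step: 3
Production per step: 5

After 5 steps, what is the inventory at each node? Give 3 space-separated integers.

Step 1: demand=3,sold=3 ship[1->2]=2 ship[0->1]=4 prod=5 -> inv=[5 4 6]
Step 2: demand=3,sold=3 ship[1->2]=4 ship[0->1]=4 prod=5 -> inv=[6 4 7]
Step 3: demand=3,sold=3 ship[1->2]=4 ship[0->1]=4 prod=5 -> inv=[7 4 8]
Step 4: demand=3,sold=3 ship[1->2]=4 ship[0->1]=4 prod=5 -> inv=[8 4 9]
Step 5: demand=3,sold=3 ship[1->2]=4 ship[0->1]=4 prod=5 -> inv=[9 4 10]

9 4 10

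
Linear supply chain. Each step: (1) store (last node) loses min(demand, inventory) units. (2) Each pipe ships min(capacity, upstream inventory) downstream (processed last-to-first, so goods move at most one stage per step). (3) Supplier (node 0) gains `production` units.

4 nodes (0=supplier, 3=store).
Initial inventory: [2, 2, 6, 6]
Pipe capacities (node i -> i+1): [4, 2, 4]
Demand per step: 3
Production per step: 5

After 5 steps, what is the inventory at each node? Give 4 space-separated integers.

Step 1: demand=3,sold=3 ship[2->3]=4 ship[1->2]=2 ship[0->1]=2 prod=5 -> inv=[5 2 4 7]
Step 2: demand=3,sold=3 ship[2->3]=4 ship[1->2]=2 ship[0->1]=4 prod=5 -> inv=[6 4 2 8]
Step 3: demand=3,sold=3 ship[2->3]=2 ship[1->2]=2 ship[0->1]=4 prod=5 -> inv=[7 6 2 7]
Step 4: demand=3,sold=3 ship[2->3]=2 ship[1->2]=2 ship[0->1]=4 prod=5 -> inv=[8 8 2 6]
Step 5: demand=3,sold=3 ship[2->3]=2 ship[1->2]=2 ship[0->1]=4 prod=5 -> inv=[9 10 2 5]

9 10 2 5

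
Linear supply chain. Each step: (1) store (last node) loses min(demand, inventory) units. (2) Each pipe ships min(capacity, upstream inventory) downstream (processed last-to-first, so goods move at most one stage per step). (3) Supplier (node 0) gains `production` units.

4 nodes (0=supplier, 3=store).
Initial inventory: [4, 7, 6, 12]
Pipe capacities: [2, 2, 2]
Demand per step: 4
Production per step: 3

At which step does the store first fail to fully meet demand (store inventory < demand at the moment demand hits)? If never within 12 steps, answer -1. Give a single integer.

Step 1: demand=4,sold=4 ship[2->3]=2 ship[1->2]=2 ship[0->1]=2 prod=3 -> [5 7 6 10]
Step 2: demand=4,sold=4 ship[2->3]=2 ship[1->2]=2 ship[0->1]=2 prod=3 -> [6 7 6 8]
Step 3: demand=4,sold=4 ship[2->3]=2 ship[1->2]=2 ship[0->1]=2 prod=3 -> [7 7 6 6]
Step 4: demand=4,sold=4 ship[2->3]=2 ship[1->2]=2 ship[0->1]=2 prod=3 -> [8 7 6 4]
Step 5: demand=4,sold=4 ship[2->3]=2 ship[1->2]=2 ship[0->1]=2 prod=3 -> [9 7 6 2]
Step 6: demand=4,sold=2 ship[2->3]=2 ship[1->2]=2 ship[0->1]=2 prod=3 -> [10 7 6 2]
Step 7: demand=4,sold=2 ship[2->3]=2 ship[1->2]=2 ship[0->1]=2 prod=3 -> [11 7 6 2]
Step 8: demand=4,sold=2 ship[2->3]=2 ship[1->2]=2 ship[0->1]=2 prod=3 -> [12 7 6 2]
Step 9: demand=4,sold=2 ship[2->3]=2 ship[1->2]=2 ship[0->1]=2 prod=3 -> [13 7 6 2]
Step 10: demand=4,sold=2 ship[2->3]=2 ship[1->2]=2 ship[0->1]=2 prod=3 -> [14 7 6 2]
Step 11: demand=4,sold=2 ship[2->3]=2 ship[1->2]=2 ship[0->1]=2 prod=3 -> [15 7 6 2]
Step 12: demand=4,sold=2 ship[2->3]=2 ship[1->2]=2 ship[0->1]=2 prod=3 -> [16 7 6 2]
First stockout at step 6

6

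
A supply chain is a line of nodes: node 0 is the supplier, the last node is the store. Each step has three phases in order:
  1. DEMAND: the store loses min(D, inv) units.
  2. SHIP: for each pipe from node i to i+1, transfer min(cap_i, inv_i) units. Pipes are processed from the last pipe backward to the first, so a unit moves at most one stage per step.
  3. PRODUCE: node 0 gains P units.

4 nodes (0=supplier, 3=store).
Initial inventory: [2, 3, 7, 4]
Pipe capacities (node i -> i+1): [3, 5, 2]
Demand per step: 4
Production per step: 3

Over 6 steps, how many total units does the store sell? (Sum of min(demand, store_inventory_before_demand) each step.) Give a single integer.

Step 1: sold=4 (running total=4) -> [3 2 8 2]
Step 2: sold=2 (running total=6) -> [3 3 8 2]
Step 3: sold=2 (running total=8) -> [3 3 9 2]
Step 4: sold=2 (running total=10) -> [3 3 10 2]
Step 5: sold=2 (running total=12) -> [3 3 11 2]
Step 6: sold=2 (running total=14) -> [3 3 12 2]

Answer: 14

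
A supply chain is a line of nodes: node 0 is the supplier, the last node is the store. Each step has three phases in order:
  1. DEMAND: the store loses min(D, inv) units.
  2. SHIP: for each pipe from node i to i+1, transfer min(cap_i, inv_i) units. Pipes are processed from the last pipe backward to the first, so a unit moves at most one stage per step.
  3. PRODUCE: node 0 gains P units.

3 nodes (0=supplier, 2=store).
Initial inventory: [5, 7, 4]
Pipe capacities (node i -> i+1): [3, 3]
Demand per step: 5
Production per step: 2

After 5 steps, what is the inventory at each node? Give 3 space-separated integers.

Step 1: demand=5,sold=4 ship[1->2]=3 ship[0->1]=3 prod=2 -> inv=[4 7 3]
Step 2: demand=5,sold=3 ship[1->2]=3 ship[0->1]=3 prod=2 -> inv=[3 7 3]
Step 3: demand=5,sold=3 ship[1->2]=3 ship[0->1]=3 prod=2 -> inv=[2 7 3]
Step 4: demand=5,sold=3 ship[1->2]=3 ship[0->1]=2 prod=2 -> inv=[2 6 3]
Step 5: demand=5,sold=3 ship[1->2]=3 ship[0->1]=2 prod=2 -> inv=[2 5 3]

2 5 3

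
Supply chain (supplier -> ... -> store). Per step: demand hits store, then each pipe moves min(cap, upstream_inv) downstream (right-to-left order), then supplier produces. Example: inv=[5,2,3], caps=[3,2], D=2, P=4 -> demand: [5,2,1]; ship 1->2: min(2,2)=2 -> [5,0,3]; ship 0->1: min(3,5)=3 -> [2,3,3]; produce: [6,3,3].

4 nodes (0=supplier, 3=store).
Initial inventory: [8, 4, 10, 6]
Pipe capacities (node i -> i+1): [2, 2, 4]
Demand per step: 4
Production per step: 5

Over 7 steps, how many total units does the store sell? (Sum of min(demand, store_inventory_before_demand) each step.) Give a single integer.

Step 1: sold=4 (running total=4) -> [11 4 8 6]
Step 2: sold=4 (running total=8) -> [14 4 6 6]
Step 3: sold=4 (running total=12) -> [17 4 4 6]
Step 4: sold=4 (running total=16) -> [20 4 2 6]
Step 5: sold=4 (running total=20) -> [23 4 2 4]
Step 6: sold=4 (running total=24) -> [26 4 2 2]
Step 7: sold=2 (running total=26) -> [29 4 2 2]

Answer: 26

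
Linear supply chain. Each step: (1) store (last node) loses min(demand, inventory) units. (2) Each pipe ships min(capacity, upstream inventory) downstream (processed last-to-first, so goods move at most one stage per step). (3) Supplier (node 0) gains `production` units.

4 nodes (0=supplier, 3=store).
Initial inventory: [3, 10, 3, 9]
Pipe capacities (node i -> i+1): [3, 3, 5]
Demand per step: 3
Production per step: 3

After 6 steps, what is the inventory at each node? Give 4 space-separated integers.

Step 1: demand=3,sold=3 ship[2->3]=3 ship[1->2]=3 ship[0->1]=3 prod=3 -> inv=[3 10 3 9]
Step 2: demand=3,sold=3 ship[2->3]=3 ship[1->2]=3 ship[0->1]=3 prod=3 -> inv=[3 10 3 9]
Step 3: demand=3,sold=3 ship[2->3]=3 ship[1->2]=3 ship[0->1]=3 prod=3 -> inv=[3 10 3 9]
Step 4: demand=3,sold=3 ship[2->3]=3 ship[1->2]=3 ship[0->1]=3 prod=3 -> inv=[3 10 3 9]
Step 5: demand=3,sold=3 ship[2->3]=3 ship[1->2]=3 ship[0->1]=3 prod=3 -> inv=[3 10 3 9]
Step 6: demand=3,sold=3 ship[2->3]=3 ship[1->2]=3 ship[0->1]=3 prod=3 -> inv=[3 10 3 9]

3 10 3 9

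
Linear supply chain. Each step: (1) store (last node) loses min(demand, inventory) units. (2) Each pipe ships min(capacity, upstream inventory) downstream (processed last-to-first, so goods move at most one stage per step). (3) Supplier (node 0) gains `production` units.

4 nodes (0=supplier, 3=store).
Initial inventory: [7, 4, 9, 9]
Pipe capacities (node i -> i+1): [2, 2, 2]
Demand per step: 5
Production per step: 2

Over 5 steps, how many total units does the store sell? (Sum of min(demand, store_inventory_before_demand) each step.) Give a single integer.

Answer: 17

Derivation:
Step 1: sold=5 (running total=5) -> [7 4 9 6]
Step 2: sold=5 (running total=10) -> [7 4 9 3]
Step 3: sold=3 (running total=13) -> [7 4 9 2]
Step 4: sold=2 (running total=15) -> [7 4 9 2]
Step 5: sold=2 (running total=17) -> [7 4 9 2]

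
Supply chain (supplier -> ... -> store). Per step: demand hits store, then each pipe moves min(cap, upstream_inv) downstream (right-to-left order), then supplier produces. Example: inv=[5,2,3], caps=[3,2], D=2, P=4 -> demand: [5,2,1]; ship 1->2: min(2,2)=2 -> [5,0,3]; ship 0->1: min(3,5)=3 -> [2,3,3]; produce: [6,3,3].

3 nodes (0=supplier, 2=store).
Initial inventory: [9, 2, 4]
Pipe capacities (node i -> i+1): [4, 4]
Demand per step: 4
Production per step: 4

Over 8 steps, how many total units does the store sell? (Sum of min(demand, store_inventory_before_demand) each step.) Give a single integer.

Step 1: sold=4 (running total=4) -> [9 4 2]
Step 2: sold=2 (running total=6) -> [9 4 4]
Step 3: sold=4 (running total=10) -> [9 4 4]
Step 4: sold=4 (running total=14) -> [9 4 4]
Step 5: sold=4 (running total=18) -> [9 4 4]
Step 6: sold=4 (running total=22) -> [9 4 4]
Step 7: sold=4 (running total=26) -> [9 4 4]
Step 8: sold=4 (running total=30) -> [9 4 4]

Answer: 30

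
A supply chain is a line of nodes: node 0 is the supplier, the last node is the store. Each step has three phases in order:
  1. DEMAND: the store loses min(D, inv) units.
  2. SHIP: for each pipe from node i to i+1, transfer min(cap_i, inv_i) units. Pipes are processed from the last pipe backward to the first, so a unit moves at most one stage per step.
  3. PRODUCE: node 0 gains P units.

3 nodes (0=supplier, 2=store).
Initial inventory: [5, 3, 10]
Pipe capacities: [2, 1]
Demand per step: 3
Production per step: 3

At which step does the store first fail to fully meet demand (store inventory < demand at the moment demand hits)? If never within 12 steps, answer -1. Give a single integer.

Step 1: demand=3,sold=3 ship[1->2]=1 ship[0->1]=2 prod=3 -> [6 4 8]
Step 2: demand=3,sold=3 ship[1->2]=1 ship[0->1]=2 prod=3 -> [7 5 6]
Step 3: demand=3,sold=3 ship[1->2]=1 ship[0->1]=2 prod=3 -> [8 6 4]
Step 4: demand=3,sold=3 ship[1->2]=1 ship[0->1]=2 prod=3 -> [9 7 2]
Step 5: demand=3,sold=2 ship[1->2]=1 ship[0->1]=2 prod=3 -> [10 8 1]
Step 6: demand=3,sold=1 ship[1->2]=1 ship[0->1]=2 prod=3 -> [11 9 1]
Step 7: demand=3,sold=1 ship[1->2]=1 ship[0->1]=2 prod=3 -> [12 10 1]
Step 8: demand=3,sold=1 ship[1->2]=1 ship[0->1]=2 prod=3 -> [13 11 1]
Step 9: demand=3,sold=1 ship[1->2]=1 ship[0->1]=2 prod=3 -> [14 12 1]
Step 10: demand=3,sold=1 ship[1->2]=1 ship[0->1]=2 prod=3 -> [15 13 1]
Step 11: demand=3,sold=1 ship[1->2]=1 ship[0->1]=2 prod=3 -> [16 14 1]
Step 12: demand=3,sold=1 ship[1->2]=1 ship[0->1]=2 prod=3 -> [17 15 1]
First stockout at step 5

5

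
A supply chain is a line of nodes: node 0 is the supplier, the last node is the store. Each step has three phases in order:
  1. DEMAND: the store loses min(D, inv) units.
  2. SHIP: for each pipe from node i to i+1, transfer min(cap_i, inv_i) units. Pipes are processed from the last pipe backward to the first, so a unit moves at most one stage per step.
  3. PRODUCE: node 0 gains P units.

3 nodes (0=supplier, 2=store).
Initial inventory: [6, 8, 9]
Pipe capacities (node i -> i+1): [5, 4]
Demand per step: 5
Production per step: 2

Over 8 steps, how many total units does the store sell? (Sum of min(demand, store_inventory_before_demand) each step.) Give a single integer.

Step 1: sold=5 (running total=5) -> [3 9 8]
Step 2: sold=5 (running total=10) -> [2 8 7]
Step 3: sold=5 (running total=15) -> [2 6 6]
Step 4: sold=5 (running total=20) -> [2 4 5]
Step 5: sold=5 (running total=25) -> [2 2 4]
Step 6: sold=4 (running total=29) -> [2 2 2]
Step 7: sold=2 (running total=31) -> [2 2 2]
Step 8: sold=2 (running total=33) -> [2 2 2]

Answer: 33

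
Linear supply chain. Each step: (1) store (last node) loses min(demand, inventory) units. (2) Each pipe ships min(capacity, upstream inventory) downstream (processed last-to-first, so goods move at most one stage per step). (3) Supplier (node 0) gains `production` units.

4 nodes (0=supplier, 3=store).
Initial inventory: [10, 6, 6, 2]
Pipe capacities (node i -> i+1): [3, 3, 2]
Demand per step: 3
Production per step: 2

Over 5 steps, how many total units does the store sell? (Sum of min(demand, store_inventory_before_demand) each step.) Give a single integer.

Answer: 10

Derivation:
Step 1: sold=2 (running total=2) -> [9 6 7 2]
Step 2: sold=2 (running total=4) -> [8 6 8 2]
Step 3: sold=2 (running total=6) -> [7 6 9 2]
Step 4: sold=2 (running total=8) -> [6 6 10 2]
Step 5: sold=2 (running total=10) -> [5 6 11 2]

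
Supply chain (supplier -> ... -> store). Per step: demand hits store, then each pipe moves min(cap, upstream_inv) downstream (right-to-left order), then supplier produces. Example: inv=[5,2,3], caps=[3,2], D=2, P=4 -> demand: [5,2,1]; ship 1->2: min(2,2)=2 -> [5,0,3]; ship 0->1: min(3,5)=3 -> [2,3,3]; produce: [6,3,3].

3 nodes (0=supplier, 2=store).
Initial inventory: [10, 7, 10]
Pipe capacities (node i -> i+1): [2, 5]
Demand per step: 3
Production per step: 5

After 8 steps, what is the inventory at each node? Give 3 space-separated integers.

Step 1: demand=3,sold=3 ship[1->2]=5 ship[0->1]=2 prod=5 -> inv=[13 4 12]
Step 2: demand=3,sold=3 ship[1->2]=4 ship[0->1]=2 prod=5 -> inv=[16 2 13]
Step 3: demand=3,sold=3 ship[1->2]=2 ship[0->1]=2 prod=5 -> inv=[19 2 12]
Step 4: demand=3,sold=3 ship[1->2]=2 ship[0->1]=2 prod=5 -> inv=[22 2 11]
Step 5: demand=3,sold=3 ship[1->2]=2 ship[0->1]=2 prod=5 -> inv=[25 2 10]
Step 6: demand=3,sold=3 ship[1->2]=2 ship[0->1]=2 prod=5 -> inv=[28 2 9]
Step 7: demand=3,sold=3 ship[1->2]=2 ship[0->1]=2 prod=5 -> inv=[31 2 8]
Step 8: demand=3,sold=3 ship[1->2]=2 ship[0->1]=2 prod=5 -> inv=[34 2 7]

34 2 7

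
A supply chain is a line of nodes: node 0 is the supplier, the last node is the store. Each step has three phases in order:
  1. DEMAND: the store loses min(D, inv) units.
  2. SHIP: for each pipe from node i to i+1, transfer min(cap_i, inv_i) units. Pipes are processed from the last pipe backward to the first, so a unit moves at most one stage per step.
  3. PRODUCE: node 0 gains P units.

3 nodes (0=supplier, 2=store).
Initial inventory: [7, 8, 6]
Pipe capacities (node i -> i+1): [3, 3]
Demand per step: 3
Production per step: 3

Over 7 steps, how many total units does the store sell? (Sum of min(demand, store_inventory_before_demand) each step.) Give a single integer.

Answer: 21

Derivation:
Step 1: sold=3 (running total=3) -> [7 8 6]
Step 2: sold=3 (running total=6) -> [7 8 6]
Step 3: sold=3 (running total=9) -> [7 8 6]
Step 4: sold=3 (running total=12) -> [7 8 6]
Step 5: sold=3 (running total=15) -> [7 8 6]
Step 6: sold=3 (running total=18) -> [7 8 6]
Step 7: sold=3 (running total=21) -> [7 8 6]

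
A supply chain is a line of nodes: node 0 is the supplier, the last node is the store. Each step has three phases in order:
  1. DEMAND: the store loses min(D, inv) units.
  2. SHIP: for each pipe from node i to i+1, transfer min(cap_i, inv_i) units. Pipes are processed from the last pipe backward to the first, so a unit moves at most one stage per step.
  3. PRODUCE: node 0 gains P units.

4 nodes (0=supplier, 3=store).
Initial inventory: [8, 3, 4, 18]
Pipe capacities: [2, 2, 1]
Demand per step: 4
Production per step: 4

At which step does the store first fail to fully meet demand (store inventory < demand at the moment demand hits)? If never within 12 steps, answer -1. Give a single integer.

Step 1: demand=4,sold=4 ship[2->3]=1 ship[1->2]=2 ship[0->1]=2 prod=4 -> [10 3 5 15]
Step 2: demand=4,sold=4 ship[2->3]=1 ship[1->2]=2 ship[0->1]=2 prod=4 -> [12 3 6 12]
Step 3: demand=4,sold=4 ship[2->3]=1 ship[1->2]=2 ship[0->1]=2 prod=4 -> [14 3 7 9]
Step 4: demand=4,sold=4 ship[2->3]=1 ship[1->2]=2 ship[0->1]=2 prod=4 -> [16 3 8 6]
Step 5: demand=4,sold=4 ship[2->3]=1 ship[1->2]=2 ship[0->1]=2 prod=4 -> [18 3 9 3]
Step 6: demand=4,sold=3 ship[2->3]=1 ship[1->2]=2 ship[0->1]=2 prod=4 -> [20 3 10 1]
Step 7: demand=4,sold=1 ship[2->3]=1 ship[1->2]=2 ship[0->1]=2 prod=4 -> [22 3 11 1]
Step 8: demand=4,sold=1 ship[2->3]=1 ship[1->2]=2 ship[0->1]=2 prod=4 -> [24 3 12 1]
Step 9: demand=4,sold=1 ship[2->3]=1 ship[1->2]=2 ship[0->1]=2 prod=4 -> [26 3 13 1]
Step 10: demand=4,sold=1 ship[2->3]=1 ship[1->2]=2 ship[0->1]=2 prod=4 -> [28 3 14 1]
Step 11: demand=4,sold=1 ship[2->3]=1 ship[1->2]=2 ship[0->1]=2 prod=4 -> [30 3 15 1]
Step 12: demand=4,sold=1 ship[2->3]=1 ship[1->2]=2 ship[0->1]=2 prod=4 -> [32 3 16 1]
First stockout at step 6

6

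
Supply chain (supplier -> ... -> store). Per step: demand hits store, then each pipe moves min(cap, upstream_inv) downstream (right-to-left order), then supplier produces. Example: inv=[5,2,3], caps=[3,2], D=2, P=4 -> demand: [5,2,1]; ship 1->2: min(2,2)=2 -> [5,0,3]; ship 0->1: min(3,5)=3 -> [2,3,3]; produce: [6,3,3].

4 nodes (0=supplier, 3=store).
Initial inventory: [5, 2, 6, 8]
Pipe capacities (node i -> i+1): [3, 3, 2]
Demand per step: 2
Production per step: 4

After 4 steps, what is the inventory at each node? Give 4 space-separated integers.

Step 1: demand=2,sold=2 ship[2->3]=2 ship[1->2]=2 ship[0->1]=3 prod=4 -> inv=[6 3 6 8]
Step 2: demand=2,sold=2 ship[2->3]=2 ship[1->2]=3 ship[0->1]=3 prod=4 -> inv=[7 3 7 8]
Step 3: demand=2,sold=2 ship[2->3]=2 ship[1->2]=3 ship[0->1]=3 prod=4 -> inv=[8 3 8 8]
Step 4: demand=2,sold=2 ship[2->3]=2 ship[1->2]=3 ship[0->1]=3 prod=4 -> inv=[9 3 9 8]

9 3 9 8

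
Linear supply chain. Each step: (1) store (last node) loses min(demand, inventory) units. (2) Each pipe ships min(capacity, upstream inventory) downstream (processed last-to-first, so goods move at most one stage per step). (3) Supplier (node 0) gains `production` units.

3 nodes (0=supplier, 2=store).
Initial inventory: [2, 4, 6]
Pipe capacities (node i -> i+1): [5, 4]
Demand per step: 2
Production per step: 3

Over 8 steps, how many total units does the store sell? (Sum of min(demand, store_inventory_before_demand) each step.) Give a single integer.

Step 1: sold=2 (running total=2) -> [3 2 8]
Step 2: sold=2 (running total=4) -> [3 3 8]
Step 3: sold=2 (running total=6) -> [3 3 9]
Step 4: sold=2 (running total=8) -> [3 3 10]
Step 5: sold=2 (running total=10) -> [3 3 11]
Step 6: sold=2 (running total=12) -> [3 3 12]
Step 7: sold=2 (running total=14) -> [3 3 13]
Step 8: sold=2 (running total=16) -> [3 3 14]

Answer: 16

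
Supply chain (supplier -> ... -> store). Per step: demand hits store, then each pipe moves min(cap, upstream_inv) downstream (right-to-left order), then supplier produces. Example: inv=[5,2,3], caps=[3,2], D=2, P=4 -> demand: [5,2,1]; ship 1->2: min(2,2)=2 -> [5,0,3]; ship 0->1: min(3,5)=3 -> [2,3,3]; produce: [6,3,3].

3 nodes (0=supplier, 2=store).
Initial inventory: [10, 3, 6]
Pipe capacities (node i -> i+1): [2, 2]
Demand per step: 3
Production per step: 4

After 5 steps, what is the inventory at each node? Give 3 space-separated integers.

Step 1: demand=3,sold=3 ship[1->2]=2 ship[0->1]=2 prod=4 -> inv=[12 3 5]
Step 2: demand=3,sold=3 ship[1->2]=2 ship[0->1]=2 prod=4 -> inv=[14 3 4]
Step 3: demand=3,sold=3 ship[1->2]=2 ship[0->1]=2 prod=4 -> inv=[16 3 3]
Step 4: demand=3,sold=3 ship[1->2]=2 ship[0->1]=2 prod=4 -> inv=[18 3 2]
Step 5: demand=3,sold=2 ship[1->2]=2 ship[0->1]=2 prod=4 -> inv=[20 3 2]

20 3 2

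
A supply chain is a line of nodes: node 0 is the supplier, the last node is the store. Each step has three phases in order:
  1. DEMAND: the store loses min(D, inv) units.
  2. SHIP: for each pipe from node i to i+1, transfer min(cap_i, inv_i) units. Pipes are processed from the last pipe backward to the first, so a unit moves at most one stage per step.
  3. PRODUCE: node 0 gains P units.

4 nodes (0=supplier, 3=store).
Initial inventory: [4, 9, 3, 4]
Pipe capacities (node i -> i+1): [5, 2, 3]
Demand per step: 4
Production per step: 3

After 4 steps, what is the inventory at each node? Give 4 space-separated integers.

Step 1: demand=4,sold=4 ship[2->3]=3 ship[1->2]=2 ship[0->1]=4 prod=3 -> inv=[3 11 2 3]
Step 2: demand=4,sold=3 ship[2->3]=2 ship[1->2]=2 ship[0->1]=3 prod=3 -> inv=[3 12 2 2]
Step 3: demand=4,sold=2 ship[2->3]=2 ship[1->2]=2 ship[0->1]=3 prod=3 -> inv=[3 13 2 2]
Step 4: demand=4,sold=2 ship[2->3]=2 ship[1->2]=2 ship[0->1]=3 prod=3 -> inv=[3 14 2 2]

3 14 2 2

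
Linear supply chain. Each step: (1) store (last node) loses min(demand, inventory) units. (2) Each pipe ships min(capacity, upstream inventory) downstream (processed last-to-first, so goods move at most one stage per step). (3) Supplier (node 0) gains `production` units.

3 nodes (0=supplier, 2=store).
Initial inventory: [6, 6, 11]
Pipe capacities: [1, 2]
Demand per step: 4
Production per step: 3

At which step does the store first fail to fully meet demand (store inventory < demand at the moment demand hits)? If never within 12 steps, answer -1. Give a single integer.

Step 1: demand=4,sold=4 ship[1->2]=2 ship[0->1]=1 prod=3 -> [8 5 9]
Step 2: demand=4,sold=4 ship[1->2]=2 ship[0->1]=1 prod=3 -> [10 4 7]
Step 3: demand=4,sold=4 ship[1->2]=2 ship[0->1]=1 prod=3 -> [12 3 5]
Step 4: demand=4,sold=4 ship[1->2]=2 ship[0->1]=1 prod=3 -> [14 2 3]
Step 5: demand=4,sold=3 ship[1->2]=2 ship[0->1]=1 prod=3 -> [16 1 2]
Step 6: demand=4,sold=2 ship[1->2]=1 ship[0->1]=1 prod=3 -> [18 1 1]
Step 7: demand=4,sold=1 ship[1->2]=1 ship[0->1]=1 prod=3 -> [20 1 1]
Step 8: demand=4,sold=1 ship[1->2]=1 ship[0->1]=1 prod=3 -> [22 1 1]
Step 9: demand=4,sold=1 ship[1->2]=1 ship[0->1]=1 prod=3 -> [24 1 1]
Step 10: demand=4,sold=1 ship[1->2]=1 ship[0->1]=1 prod=3 -> [26 1 1]
Step 11: demand=4,sold=1 ship[1->2]=1 ship[0->1]=1 prod=3 -> [28 1 1]
Step 12: demand=4,sold=1 ship[1->2]=1 ship[0->1]=1 prod=3 -> [30 1 1]
First stockout at step 5

5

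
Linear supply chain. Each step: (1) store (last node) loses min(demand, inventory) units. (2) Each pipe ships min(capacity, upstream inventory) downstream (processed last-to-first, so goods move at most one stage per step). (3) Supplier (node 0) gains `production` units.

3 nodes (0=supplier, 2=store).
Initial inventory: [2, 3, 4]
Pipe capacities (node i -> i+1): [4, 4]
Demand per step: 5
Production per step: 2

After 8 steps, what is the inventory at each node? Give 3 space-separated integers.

Step 1: demand=5,sold=4 ship[1->2]=3 ship[0->1]=2 prod=2 -> inv=[2 2 3]
Step 2: demand=5,sold=3 ship[1->2]=2 ship[0->1]=2 prod=2 -> inv=[2 2 2]
Step 3: demand=5,sold=2 ship[1->2]=2 ship[0->1]=2 prod=2 -> inv=[2 2 2]
Step 4: demand=5,sold=2 ship[1->2]=2 ship[0->1]=2 prod=2 -> inv=[2 2 2]
Step 5: demand=5,sold=2 ship[1->2]=2 ship[0->1]=2 prod=2 -> inv=[2 2 2]
Step 6: demand=5,sold=2 ship[1->2]=2 ship[0->1]=2 prod=2 -> inv=[2 2 2]
Step 7: demand=5,sold=2 ship[1->2]=2 ship[0->1]=2 prod=2 -> inv=[2 2 2]
Step 8: demand=5,sold=2 ship[1->2]=2 ship[0->1]=2 prod=2 -> inv=[2 2 2]

2 2 2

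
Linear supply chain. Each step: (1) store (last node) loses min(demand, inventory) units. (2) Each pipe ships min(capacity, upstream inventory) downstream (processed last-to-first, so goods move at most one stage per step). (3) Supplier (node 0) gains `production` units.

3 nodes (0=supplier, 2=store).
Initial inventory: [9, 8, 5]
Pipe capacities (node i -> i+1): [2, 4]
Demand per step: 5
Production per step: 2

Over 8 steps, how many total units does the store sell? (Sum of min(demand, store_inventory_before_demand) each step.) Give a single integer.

Step 1: sold=5 (running total=5) -> [9 6 4]
Step 2: sold=4 (running total=9) -> [9 4 4]
Step 3: sold=4 (running total=13) -> [9 2 4]
Step 4: sold=4 (running total=17) -> [9 2 2]
Step 5: sold=2 (running total=19) -> [9 2 2]
Step 6: sold=2 (running total=21) -> [9 2 2]
Step 7: sold=2 (running total=23) -> [9 2 2]
Step 8: sold=2 (running total=25) -> [9 2 2]

Answer: 25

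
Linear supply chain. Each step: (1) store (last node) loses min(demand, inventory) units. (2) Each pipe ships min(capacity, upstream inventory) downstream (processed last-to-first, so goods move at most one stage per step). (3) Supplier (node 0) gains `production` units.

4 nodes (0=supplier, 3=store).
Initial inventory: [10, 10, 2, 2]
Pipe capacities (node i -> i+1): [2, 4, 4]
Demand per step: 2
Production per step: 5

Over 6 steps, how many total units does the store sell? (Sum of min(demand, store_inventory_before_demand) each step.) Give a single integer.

Answer: 12

Derivation:
Step 1: sold=2 (running total=2) -> [13 8 4 2]
Step 2: sold=2 (running total=4) -> [16 6 4 4]
Step 3: sold=2 (running total=6) -> [19 4 4 6]
Step 4: sold=2 (running total=8) -> [22 2 4 8]
Step 5: sold=2 (running total=10) -> [25 2 2 10]
Step 6: sold=2 (running total=12) -> [28 2 2 10]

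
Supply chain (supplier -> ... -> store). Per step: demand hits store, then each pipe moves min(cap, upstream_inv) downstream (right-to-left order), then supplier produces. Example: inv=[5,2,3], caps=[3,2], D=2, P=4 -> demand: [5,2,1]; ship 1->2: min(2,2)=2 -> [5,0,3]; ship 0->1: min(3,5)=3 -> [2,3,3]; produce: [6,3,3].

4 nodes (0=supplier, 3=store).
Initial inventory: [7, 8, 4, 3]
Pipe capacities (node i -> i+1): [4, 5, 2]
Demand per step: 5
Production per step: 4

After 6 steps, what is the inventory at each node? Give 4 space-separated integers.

Step 1: demand=5,sold=3 ship[2->3]=2 ship[1->2]=5 ship[0->1]=4 prod=4 -> inv=[7 7 7 2]
Step 2: demand=5,sold=2 ship[2->3]=2 ship[1->2]=5 ship[0->1]=4 prod=4 -> inv=[7 6 10 2]
Step 3: demand=5,sold=2 ship[2->3]=2 ship[1->2]=5 ship[0->1]=4 prod=4 -> inv=[7 5 13 2]
Step 4: demand=5,sold=2 ship[2->3]=2 ship[1->2]=5 ship[0->1]=4 prod=4 -> inv=[7 4 16 2]
Step 5: demand=5,sold=2 ship[2->3]=2 ship[1->2]=4 ship[0->1]=4 prod=4 -> inv=[7 4 18 2]
Step 6: demand=5,sold=2 ship[2->3]=2 ship[1->2]=4 ship[0->1]=4 prod=4 -> inv=[7 4 20 2]

7 4 20 2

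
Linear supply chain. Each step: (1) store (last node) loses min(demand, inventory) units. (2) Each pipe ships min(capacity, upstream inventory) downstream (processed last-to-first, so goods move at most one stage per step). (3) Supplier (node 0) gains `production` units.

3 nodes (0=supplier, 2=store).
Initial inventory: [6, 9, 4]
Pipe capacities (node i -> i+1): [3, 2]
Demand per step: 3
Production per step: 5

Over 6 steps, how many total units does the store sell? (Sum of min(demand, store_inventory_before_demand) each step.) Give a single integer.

Answer: 14

Derivation:
Step 1: sold=3 (running total=3) -> [8 10 3]
Step 2: sold=3 (running total=6) -> [10 11 2]
Step 3: sold=2 (running total=8) -> [12 12 2]
Step 4: sold=2 (running total=10) -> [14 13 2]
Step 5: sold=2 (running total=12) -> [16 14 2]
Step 6: sold=2 (running total=14) -> [18 15 2]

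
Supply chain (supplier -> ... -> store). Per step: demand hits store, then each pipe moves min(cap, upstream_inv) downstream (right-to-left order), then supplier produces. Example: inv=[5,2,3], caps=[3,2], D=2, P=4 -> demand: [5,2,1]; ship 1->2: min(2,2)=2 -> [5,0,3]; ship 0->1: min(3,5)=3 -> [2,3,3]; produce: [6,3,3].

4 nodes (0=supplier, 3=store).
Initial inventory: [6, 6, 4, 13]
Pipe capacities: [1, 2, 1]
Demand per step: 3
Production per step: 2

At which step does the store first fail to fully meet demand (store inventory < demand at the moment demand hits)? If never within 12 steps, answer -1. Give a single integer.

Step 1: demand=3,sold=3 ship[2->3]=1 ship[1->2]=2 ship[0->1]=1 prod=2 -> [7 5 5 11]
Step 2: demand=3,sold=3 ship[2->3]=1 ship[1->2]=2 ship[0->1]=1 prod=2 -> [8 4 6 9]
Step 3: demand=3,sold=3 ship[2->3]=1 ship[1->2]=2 ship[0->1]=1 prod=2 -> [9 3 7 7]
Step 4: demand=3,sold=3 ship[2->3]=1 ship[1->2]=2 ship[0->1]=1 prod=2 -> [10 2 8 5]
Step 5: demand=3,sold=3 ship[2->3]=1 ship[1->2]=2 ship[0->1]=1 prod=2 -> [11 1 9 3]
Step 6: demand=3,sold=3 ship[2->3]=1 ship[1->2]=1 ship[0->1]=1 prod=2 -> [12 1 9 1]
Step 7: demand=3,sold=1 ship[2->3]=1 ship[1->2]=1 ship[0->1]=1 prod=2 -> [13 1 9 1]
Step 8: demand=3,sold=1 ship[2->3]=1 ship[1->2]=1 ship[0->1]=1 prod=2 -> [14 1 9 1]
Step 9: demand=3,sold=1 ship[2->3]=1 ship[1->2]=1 ship[0->1]=1 prod=2 -> [15 1 9 1]
Step 10: demand=3,sold=1 ship[2->3]=1 ship[1->2]=1 ship[0->1]=1 prod=2 -> [16 1 9 1]
Step 11: demand=3,sold=1 ship[2->3]=1 ship[1->2]=1 ship[0->1]=1 prod=2 -> [17 1 9 1]
Step 12: demand=3,sold=1 ship[2->3]=1 ship[1->2]=1 ship[0->1]=1 prod=2 -> [18 1 9 1]
First stockout at step 7

7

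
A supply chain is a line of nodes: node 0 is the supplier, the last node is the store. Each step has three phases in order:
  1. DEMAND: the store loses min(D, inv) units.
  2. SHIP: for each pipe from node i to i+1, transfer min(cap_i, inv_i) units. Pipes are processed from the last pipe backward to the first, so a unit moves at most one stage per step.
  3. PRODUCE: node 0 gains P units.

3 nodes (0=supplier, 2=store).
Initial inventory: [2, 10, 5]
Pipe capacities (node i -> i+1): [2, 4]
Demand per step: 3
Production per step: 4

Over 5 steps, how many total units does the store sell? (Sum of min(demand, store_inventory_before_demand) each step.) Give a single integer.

Step 1: sold=3 (running total=3) -> [4 8 6]
Step 2: sold=3 (running total=6) -> [6 6 7]
Step 3: sold=3 (running total=9) -> [8 4 8]
Step 4: sold=3 (running total=12) -> [10 2 9]
Step 5: sold=3 (running total=15) -> [12 2 8]

Answer: 15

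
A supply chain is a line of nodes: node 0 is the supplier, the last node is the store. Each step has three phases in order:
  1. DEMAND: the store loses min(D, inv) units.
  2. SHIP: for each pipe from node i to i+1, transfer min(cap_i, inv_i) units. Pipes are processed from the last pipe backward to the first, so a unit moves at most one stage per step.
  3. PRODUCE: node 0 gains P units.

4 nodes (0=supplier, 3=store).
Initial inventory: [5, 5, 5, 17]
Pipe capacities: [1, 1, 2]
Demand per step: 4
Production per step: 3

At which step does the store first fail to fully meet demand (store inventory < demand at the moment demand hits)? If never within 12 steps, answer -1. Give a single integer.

Step 1: demand=4,sold=4 ship[2->3]=2 ship[1->2]=1 ship[0->1]=1 prod=3 -> [7 5 4 15]
Step 2: demand=4,sold=4 ship[2->3]=2 ship[1->2]=1 ship[0->1]=1 prod=3 -> [9 5 3 13]
Step 3: demand=4,sold=4 ship[2->3]=2 ship[1->2]=1 ship[0->1]=1 prod=3 -> [11 5 2 11]
Step 4: demand=4,sold=4 ship[2->3]=2 ship[1->2]=1 ship[0->1]=1 prod=3 -> [13 5 1 9]
Step 5: demand=4,sold=4 ship[2->3]=1 ship[1->2]=1 ship[0->1]=1 prod=3 -> [15 5 1 6]
Step 6: demand=4,sold=4 ship[2->3]=1 ship[1->2]=1 ship[0->1]=1 prod=3 -> [17 5 1 3]
Step 7: demand=4,sold=3 ship[2->3]=1 ship[1->2]=1 ship[0->1]=1 prod=3 -> [19 5 1 1]
Step 8: demand=4,sold=1 ship[2->3]=1 ship[1->2]=1 ship[0->1]=1 prod=3 -> [21 5 1 1]
Step 9: demand=4,sold=1 ship[2->3]=1 ship[1->2]=1 ship[0->1]=1 prod=3 -> [23 5 1 1]
Step 10: demand=4,sold=1 ship[2->3]=1 ship[1->2]=1 ship[0->1]=1 prod=3 -> [25 5 1 1]
Step 11: demand=4,sold=1 ship[2->3]=1 ship[1->2]=1 ship[0->1]=1 prod=3 -> [27 5 1 1]
Step 12: demand=4,sold=1 ship[2->3]=1 ship[1->2]=1 ship[0->1]=1 prod=3 -> [29 5 1 1]
First stockout at step 7

7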